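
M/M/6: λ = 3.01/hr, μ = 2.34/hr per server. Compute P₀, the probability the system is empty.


a = λ/μ = 3.01/2.34 = 1.2863; ρ = a/c = 0.2144
Σ_{k=0}^{5} a^k/k! (terms k=0..5) = 1.00000 + 1.28632 + 0.82732 + 0.35473 + 0.11408 + 0.02935 = 3.61180
Tail: a^6/(6!(1−ρ)) = 4.53006/(720·0.7856) = 0.008009
P₀ = 1/(3.61180 + 0.008009) = 1/3.61980 = 0.276258

Final: 0.276258


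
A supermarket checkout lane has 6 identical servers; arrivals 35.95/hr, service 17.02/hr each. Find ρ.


ρ = λ/(cμ) = 35.95/(6·17.02) = 35.95/102.12 = 0.3520

Final: 0.3520


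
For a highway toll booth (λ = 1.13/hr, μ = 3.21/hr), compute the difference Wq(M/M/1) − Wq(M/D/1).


ρ = 1.13/3.21 = 0.3520
Wq(M/M/1) = ρ/(μ−λ) = 0.3520/2.08 = 0.16924 hr
Wq(M/D/1) = ρ/(2(μ−λ)) = 0.08462 hr
Savings = 0.16924 − 0.08462 = 0.08462 hr

Final: 0.08462 hr


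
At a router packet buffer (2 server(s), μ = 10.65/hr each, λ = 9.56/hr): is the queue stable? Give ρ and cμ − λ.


Total capacity cμ = 2·10.65 = 21.30/hr
ρ = λ/(cμ) = 9.56/21.30 = 0.4488
Stable ⇔ ρ < 1: YES
Spare capacity = cμ − λ = 21.30 − 9.56 = 11.74/hr

Final: ρ = 0.4488; stable; margin = 11.74/hr


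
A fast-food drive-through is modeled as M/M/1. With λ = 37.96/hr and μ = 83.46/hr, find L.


ρ = λ/μ = 37.96/83.46 = 0.4548
L = ρ/(1−ρ) = 0.4548/(1 − 0.4548) = 0.4548/0.5452 = 0.8343

Final: 0.8343


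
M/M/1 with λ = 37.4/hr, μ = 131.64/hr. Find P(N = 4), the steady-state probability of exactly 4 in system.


ρ = 37.4/131.64 = 0.2841
P_n = (1−ρ)·ρ^n = (1 − 0.2841)·0.2841^4 = 0.7159·0.006515 = 0.004664

Final: 0.004664


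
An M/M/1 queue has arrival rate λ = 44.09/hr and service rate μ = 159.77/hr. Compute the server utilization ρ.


ρ = λ/μ = 44.09/159.77 = 0.2760

Final: 0.2760


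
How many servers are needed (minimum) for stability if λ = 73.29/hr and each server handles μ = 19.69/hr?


Stability requires cμ > λ ⇔ c > λ/μ.
λ/μ = 73.29/19.69 = 3.7222
Minimum integer c = ⌊3.7222⌋ + 1 = 4
Check: 4·19.69 = 78.76 > 73.29, while 3·19.69 = 59.07 ≤ 73.29

Final: 4 servers


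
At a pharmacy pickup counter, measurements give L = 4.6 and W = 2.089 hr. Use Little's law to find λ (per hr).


λ = L/W = 4.6/2.089 = 2.2020 /hr

Final: 2.2020 /hr


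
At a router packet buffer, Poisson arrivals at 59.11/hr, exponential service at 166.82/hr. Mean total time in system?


W = 1/(μ−λ) = 1/(166.82 − 59.11) = 1/107.71 = 0.009284 hr

Final: 0.009284 hr


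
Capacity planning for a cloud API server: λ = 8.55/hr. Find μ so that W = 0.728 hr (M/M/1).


W = 1/(μ−λ) ⇒ μ − λ = 1/W = 1/0.728 = 1.3736
μ = λ + 1/W = 8.55 + 1.3736 = 9.9236 per hr

Final: 9.9236 /hr


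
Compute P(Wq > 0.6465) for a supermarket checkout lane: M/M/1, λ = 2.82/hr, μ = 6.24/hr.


ρ = 2.82/6.24 = 0.4519
P(Wq > t) = ρ·e^{−(μ−λ)t} = 0.4519·e^{−2.2110}
= 0.4519·0.109588 = 0.049525

Final: 0.049525


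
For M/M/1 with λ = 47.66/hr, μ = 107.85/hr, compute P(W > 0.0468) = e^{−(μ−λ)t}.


W ~ Exponential(μ−λ) for M/M/1.
μ − λ = 107.85 − 47.66 = 60.1900
P(W > t) = e^{−(μ−λ)t} = e^{−2.8169} = 0.059791

Final: 0.059791


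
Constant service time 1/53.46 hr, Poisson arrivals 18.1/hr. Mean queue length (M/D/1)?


ρ = 18.1/53.46 = 0.3386
M/D/1: Lq = ρ²/(2(1−ρ)) = 0.1146/(2·0.6614) = 0.08665

Final: 0.08665


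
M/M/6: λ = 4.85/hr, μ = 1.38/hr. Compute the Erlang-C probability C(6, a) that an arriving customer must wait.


a = λ/μ = 3.5145; ρ = a/6 = 0.5857
P₀ = 0.028516 (from M/M/c formula)
C(c,a) = [a^c/(c!(1−ρ))]·P₀ = [1884.41223/(720·0.4143)]·0.028516
= 6.31800·0.028516 = 0.180163

Final: 0.180163


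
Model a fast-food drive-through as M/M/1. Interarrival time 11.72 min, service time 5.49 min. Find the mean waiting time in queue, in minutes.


λ = 60/11.72 = 5.1195 /hr
μ = 60/5.49 = 10.9290 /hr
ρ = λ/μ = 5.1195/10.9290 = 0.4684
Wq = ρ/(μ−λ) = 0.4684/(10.9290−5.1195) = 0.08063 hr
In minutes: 0.08063·60 = 4.838 min

Final: 4.838 min


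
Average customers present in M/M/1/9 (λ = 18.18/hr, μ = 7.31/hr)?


ρ = 18.18/7.31 = 2.4870
L = ρ[1 − (K+1)ρ^K + Kρ^(K+1)] / [(1−ρ)(1−ρ^(K+1))]
Numerator: 2.4870·(1 − 10·3639.892164 + 9·9052.426750) = 112099.021802
Denominator: (-1.4870)·(-9051.426750) = 13459.508723
L = 112099.021802/13459.508723 = 8.3286

Final: 8.3286


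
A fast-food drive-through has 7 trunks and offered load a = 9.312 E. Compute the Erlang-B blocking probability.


B(c,a) = (a^c/c!) / Σ_{k=0}^{c} a^k/k!
a^7/7! = 1204.675935
Σ terms (k=0..7): 1.00000 + 9.31200 + 43.35667 + 134.57911 + 313.30017 + 583.49023 + 905.57684 + 1204.67593 = 3195.290958
B = 1204.675935/3195.290958 = 0.377016

Final: 0.377016


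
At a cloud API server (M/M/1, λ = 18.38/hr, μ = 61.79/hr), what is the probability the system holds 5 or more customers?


ρ = 18.38/61.79 = 0.2975
P(N ≥ n) = ρ^n = 0.2975^5 = 0.002329

Final: 0.002329


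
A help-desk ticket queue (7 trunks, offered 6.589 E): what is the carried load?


B(7,6.589) = 0.223045 (Erlang-B)
Carried load = a(1 − B) = 6.589·(1 − 0.223045) = 6.589·0.776955 = 5.1194 E

Final: 5.1194 Erlangs


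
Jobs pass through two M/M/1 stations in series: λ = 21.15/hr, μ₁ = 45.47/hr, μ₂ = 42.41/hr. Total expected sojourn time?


Each node sees arrival rate λ = 21.15/hr (tandem ⇒ throughput preserved).
W₁ = 1/(μ₁−λ) = 1/(45.47−21.15) = 0.04112 hr
W₂ = 1/(μ₂−λ) = 1/(42.41−21.15) = 0.04704 hr
W_total = W₁ + W₂ = 0.04112 + 0.04704 = 0.08816 hr

Final: 0.08816 hr


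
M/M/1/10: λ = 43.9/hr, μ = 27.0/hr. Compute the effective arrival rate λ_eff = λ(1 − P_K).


ρ = 1.6259; P_K = (1−ρ)ρ^10/(1−ρ^11) = 0.386808
λ_eff = λ(1 − P_K) = 43.9·(1 − 0.386808) = 43.9·0.613192 = 26.9191 /hr

Final: 26.9191 /hr


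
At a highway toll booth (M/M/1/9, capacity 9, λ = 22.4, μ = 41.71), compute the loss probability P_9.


ρ = λ/μ = 22.4/41.71 = 0.5370
P_K = (1−ρ)ρ^K/(1−ρ^(K+1)) = (0.4630·0.003716)/(1 − 0.001996)
= 0.001720/0.998004 = 0.001724

Final: 0.001724


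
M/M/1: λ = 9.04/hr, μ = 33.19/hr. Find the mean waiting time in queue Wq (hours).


ρ = 9.04/33.19 = 0.2724
Wq = ρ/(μ−λ) = 0.2724/(33.19 − 9.04) = 0.2724/24.15 = 0.01128 hr

Final: 0.01128 hr


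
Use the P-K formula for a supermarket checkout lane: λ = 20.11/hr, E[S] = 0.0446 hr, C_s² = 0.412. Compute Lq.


ρ = λ·E[S] = 20.11·0.0446 = 0.8969
Lq = ρ²(1+C_s²)/(2(1−ρ)) = 0.8044·(1+0.412)/(2·0.1031)
= 0.8044·1.4120/0.2062 = 5.50890

Final: 5.50890


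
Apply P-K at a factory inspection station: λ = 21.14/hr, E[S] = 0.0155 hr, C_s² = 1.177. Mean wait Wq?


ρ = λ·E[S] = 21.14·0.0155 = 0.3277
E[S²] = E[S]²(1+C_s²) = 0.0155²·(1+1.177) = 0.0005230
Wq = λ·E[S²]/(2(1−ρ)) = 21.14·0.0005230/(2·0.6723) = 0.008223 hr

Final: 0.008223 hr


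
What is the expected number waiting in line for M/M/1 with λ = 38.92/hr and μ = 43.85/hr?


ρ = 38.92/43.85 = 0.8876
Lq = ρ²/(1−ρ) = 0.7878/0.1124 = 7.0070

Final: 7.0070


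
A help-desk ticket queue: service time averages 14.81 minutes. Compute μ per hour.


μ = 1/(service time) in consistent units.
1 hour = 60 min, so μ = 60/14.81 = 4.0513 per hour

Final: 4.0513 /hr


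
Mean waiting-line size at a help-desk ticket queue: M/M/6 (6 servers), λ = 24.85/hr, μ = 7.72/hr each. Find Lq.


a = λ/μ = 3.2189; ρ = a/6 = 0.5365
P₀ = 0.038995
Lq = P₀·a^c·ρ / (c!·(1−ρ)²) = 0.038995·1112.38355·0.5365/(720·0.21485)
= 0.15044

Final: 0.15044


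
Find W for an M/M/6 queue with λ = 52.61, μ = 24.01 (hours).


a = 2.1912; ρ = 0.3652; P₀ = 0.111499
Lq = P₀·a^c·ρ/(c!(1−ρ)²) = 0.01553
Wq = Lq/λ = 0.01553/52.61 = 0.0002952 hr
W = Wq + 1/μ = 0.0002952 + 0.04165 = 0.04194 hr

Final: 0.04194 hr


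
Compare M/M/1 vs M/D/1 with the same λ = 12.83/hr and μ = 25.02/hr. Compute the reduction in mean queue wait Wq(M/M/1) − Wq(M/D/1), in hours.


ρ = 12.83/25.02 = 0.5128
Wq(M/M/1) = ρ/(μ−λ) = 0.5128/12.19 = 0.04207 hr
Wq(M/D/1) = ρ/(2(μ−λ)) = 0.02103 hr
Savings = 0.04207 − 0.02103 = 0.02103 hr

Final: 0.02103 hr


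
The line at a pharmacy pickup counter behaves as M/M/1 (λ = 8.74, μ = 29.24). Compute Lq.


ρ = 8.74/29.24 = 0.2989
Lq = ρ²/(1−ρ) = 0.08934/0.7011 = 0.1274

Final: 0.1274


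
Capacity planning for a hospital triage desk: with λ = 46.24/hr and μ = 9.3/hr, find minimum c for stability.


Stability requires cμ > λ ⇔ c > λ/μ.
λ/μ = 46.24/9.3 = 4.9720
Minimum integer c = ⌊4.9720⌋ + 1 = 5
Check: 5·9.3 = 46.50 > 46.24, while 4·9.3 = 37.20 ≤ 46.24

Final: 5 servers


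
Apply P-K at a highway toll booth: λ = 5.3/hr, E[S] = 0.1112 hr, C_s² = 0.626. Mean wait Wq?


ρ = λ·E[S] = 5.3·0.1112 = 0.5894
E[S²] = E[S]²(1+C_s²) = 0.1112²·(1+0.626) = 0.020106
Wq = λ·E[S²]/(2(1−ρ)) = 5.3·0.020106/(2·0.4106) = 0.12975 hr

Final: 0.12975 hr


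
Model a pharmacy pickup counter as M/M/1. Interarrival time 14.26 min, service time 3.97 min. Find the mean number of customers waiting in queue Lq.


λ = 60/14.26 = 4.2076 /hr
μ = 60/3.97 = 15.1134 /hr
ρ = λ/μ = 4.2076/15.1134 = 0.2784
Lq = ρ²/(1−ρ) = 0.07751/0.7216 = 0.1074

Final: 0.1074


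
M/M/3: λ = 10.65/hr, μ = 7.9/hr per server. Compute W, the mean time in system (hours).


a = 1.3481; ρ = 0.4494; P₀ = 0.250102
Lq = P₀·a^c·ρ/(c!(1−ρ)²) = 0.15136
Wq = Lq/λ = 0.15136/10.65 = 0.01421 hr
W = Wq + 1/μ = 0.01421 + 0.12658 = 0.14079 hr

Final: 0.14079 hr


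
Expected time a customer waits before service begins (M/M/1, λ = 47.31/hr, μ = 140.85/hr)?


ρ = 47.31/140.85 = 0.3359
Wq = ρ/(μ−λ) = 0.3359/(140.85 − 47.31) = 0.3359/93.54 = 0.003591 hr

Final: 0.003591 hr


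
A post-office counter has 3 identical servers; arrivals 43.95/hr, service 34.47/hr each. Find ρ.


ρ = λ/(cμ) = 43.95/(3·34.47) = 43.95/103.41 = 0.4250

Final: 0.4250


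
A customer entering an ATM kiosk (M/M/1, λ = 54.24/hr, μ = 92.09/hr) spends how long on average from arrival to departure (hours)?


W = 1/(μ−λ) = 1/(92.09 − 54.24) = 1/37.85 = 0.02642 hr

Final: 0.02642 hr


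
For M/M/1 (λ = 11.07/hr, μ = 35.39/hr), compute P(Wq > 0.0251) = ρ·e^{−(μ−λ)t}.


ρ = 11.07/35.39 = 0.3128
P(Wq > t) = ρ·e^{−(μ−λ)t} = 0.3128·e^{−0.6104}
= 0.3128·0.543116 = 0.169887

Final: 0.169887


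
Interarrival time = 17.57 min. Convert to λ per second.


λ = 1/(interarrival time) in consistent units.
1 second = 0.0166667 min, so λ = 0.0166667/17.57 = 0.0009486 per second

Final: 0.0009486 /sec


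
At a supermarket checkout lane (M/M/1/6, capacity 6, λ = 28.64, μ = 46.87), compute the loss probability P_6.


ρ = λ/μ = 28.64/46.87 = 0.6111
P_K = (1−ρ)ρ^K/(1−ρ^(K+1)) = (0.3889·0.052056)/(1 − 0.031809)
= 0.020247/0.968191 = 0.020912

Final: 0.020912


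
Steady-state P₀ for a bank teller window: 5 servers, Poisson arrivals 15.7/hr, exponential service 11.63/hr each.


a = λ/μ = 15.7/11.63 = 1.3500; ρ = a/c = 0.2700
Σ_{k=0}^{4} a^k/k! (terms k=0..4) = 1.00000 + 1.34996 + 0.91119 + 0.41002 + 0.13838 = 3.80955
Tail: a^5/(5!(1−ρ)) = 4.48332/(120·0.7300) = 0.05118
P₀ = 1/(3.80955 + 0.05118) = 1/3.86073 = 0.259018

Final: 0.259018


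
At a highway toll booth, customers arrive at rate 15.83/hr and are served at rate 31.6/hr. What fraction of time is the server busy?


ρ = λ/μ = 15.83/31.6 = 0.5009

Final: 0.5009


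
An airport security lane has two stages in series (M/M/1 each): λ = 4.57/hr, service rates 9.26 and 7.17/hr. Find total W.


Each node sees arrival rate λ = 4.57/hr (tandem ⇒ throughput preserved).
W₁ = 1/(μ₁−λ) = 1/(9.26−4.57) = 0.21322 hr
W₂ = 1/(μ₂−λ) = 1/(7.17−4.57) = 0.38462 hr
W_total = W₁ + W₂ = 0.21322 + 0.38462 = 0.59784 hr

Final: 0.59784 hr


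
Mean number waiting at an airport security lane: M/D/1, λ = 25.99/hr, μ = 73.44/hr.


ρ = 25.99/73.44 = 0.3539
M/D/1: Lq = ρ²/(2(1−ρ)) = 0.1252/(2·0.6461) = 0.09692

Final: 0.09692


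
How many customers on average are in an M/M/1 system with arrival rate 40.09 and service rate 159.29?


ρ = λ/μ = 40.09/159.29 = 0.2517
L = ρ/(1−ρ) = 0.2517/(1 − 0.2517) = 0.2517/0.7483 = 0.3363

Final: 0.3363


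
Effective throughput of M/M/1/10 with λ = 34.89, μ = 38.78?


ρ = 0.8997; P_K = (1−ρ)ρ^10/(1−ρ^11) = 0.050708
λ_eff = λ(1 − P_K) = 34.89·(1 − 0.050708) = 34.89·0.949292 = 33.1208 /hr

Final: 33.1208 /hr


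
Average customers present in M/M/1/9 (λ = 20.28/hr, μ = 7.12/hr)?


ρ = 20.28/7.12 = 2.8483
L = ρ[1 − (K+1)ρ^K + Kρ^(K+1)] / [(1−ρ)(1−ρ^(K+1))]
Numerator: 2.8483·(1 − 10·12339.330971 + 9·35146.296642) = 549509.272776
Denominator: (-1.8483)·(-35145.296642) = 64959.565141
L = 549509.272776/64959.565141 = 8.4593

Final: 8.4593


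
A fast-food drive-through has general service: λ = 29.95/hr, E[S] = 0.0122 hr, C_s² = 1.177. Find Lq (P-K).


ρ = λ·E[S] = 29.95·0.0122 = 0.3654
Lq = ρ²(1+C_s²)/(2(1−ρ)) = 0.1335·(1+1.177)/(2·0.6346)
= 0.1335·2.1770/1.2692 = 0.22900

Final: 0.22900


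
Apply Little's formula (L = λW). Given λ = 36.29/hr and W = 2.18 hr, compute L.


L = λW = 36.29·2.18 = 79.1122

Final: 79.1122


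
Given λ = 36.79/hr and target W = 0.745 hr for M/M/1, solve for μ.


W = 1/(μ−λ) ⇒ μ − λ = 1/W = 1/0.745 = 1.3423
μ = λ + 1/W = 36.79 + 1.3423 = 38.1323 per hr

Final: 38.1323 /hr


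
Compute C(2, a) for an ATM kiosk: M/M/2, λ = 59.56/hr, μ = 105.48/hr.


a = λ/μ = 0.5647; ρ = a/2 = 0.2823
P₀ = 0.559663 (from M/M/c formula)
C(c,a) = [a^c/(c!(1−ρ))]·P₀ = [0.31884/(2·0.7177)]·0.559663
= 0.22213·0.559663 = 0.124320

Final: 0.124320


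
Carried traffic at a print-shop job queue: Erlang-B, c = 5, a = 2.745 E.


B(5,2.745) = 0.088809 (Erlang-B)
Carried load = a(1 − B) = 2.745·(1 − 0.088809) = 2.745·0.911191 = 2.5012 E

Final: 2.5012 Erlangs


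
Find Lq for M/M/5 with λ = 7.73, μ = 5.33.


a = λ/μ = 1.4503; ρ = a/5 = 0.2901
P₀ = 0.234193
Lq = P₀·a^c·ρ / (c!·(1−ρ)²) = 0.234193·6.41596·0.2901/(120·0.50402)
= 0.007206

Final: 0.007206


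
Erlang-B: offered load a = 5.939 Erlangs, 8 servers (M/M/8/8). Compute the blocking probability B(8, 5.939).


B(c,a) = (a^c/c!) / Σ_{k=0}^{c} a^k/k!
a^8/8! = 38.387168
Σ terms (k=0..8): 1.00000 + 5.93900 + 17.63586 + 34.91313 + 51.83726 + 61.57230 + 60.94632 + 51.70860 + 38.38717 = 323.939628
B = 38.387168/323.939628 = 0.118501

Final: 0.118501


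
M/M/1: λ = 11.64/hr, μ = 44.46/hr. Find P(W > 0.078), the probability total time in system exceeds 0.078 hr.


W ~ Exponential(μ−λ) for M/M/1.
μ − λ = 44.46 − 11.64 = 32.8200
P(W > t) = e^{−(μ−λ)t} = e^{−2.5600} = 0.077308

Final: 0.077308


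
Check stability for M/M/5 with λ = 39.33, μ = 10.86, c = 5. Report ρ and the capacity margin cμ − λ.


Total capacity cμ = 5·10.86 = 54.30/hr
ρ = λ/(cμ) = 39.33/54.30 = 0.7243
Stable ⇔ ρ < 1: YES
Spare capacity = cμ − λ = 54.30 − 39.33 = 14.97/hr

Final: ρ = 0.7243; stable; margin = 14.97/hr


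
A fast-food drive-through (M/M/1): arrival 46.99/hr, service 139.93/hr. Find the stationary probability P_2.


ρ = 46.99/139.93 = 0.3358
P_n = (1−ρ)·ρ^n = (1 − 0.3358)·0.3358^2 = 0.6642·0.112769 = 0.074900

Final: 0.074900


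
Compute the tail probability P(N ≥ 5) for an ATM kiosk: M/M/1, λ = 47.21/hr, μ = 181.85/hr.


ρ = 47.21/181.85 = 0.2596
P(N ≥ n) = ρ^n = 0.2596^5 = 0.001179

Final: 0.001179


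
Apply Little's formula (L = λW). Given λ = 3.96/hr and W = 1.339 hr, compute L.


L = λW = 3.96·1.339 = 5.3024

Final: 5.3024


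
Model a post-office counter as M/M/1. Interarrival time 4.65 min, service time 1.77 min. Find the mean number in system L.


λ = 60/4.65 = 12.9032 /hr
μ = 60/1.77 = 33.8983 /hr
ρ = λ/μ = 12.9032/33.8983 = 0.3806
L = ρ/(1−ρ) = 0.3806/0.6194 = 0.6146

Final: 0.6146


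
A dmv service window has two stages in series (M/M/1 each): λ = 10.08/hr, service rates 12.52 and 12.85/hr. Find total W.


Each node sees arrival rate λ = 10.08/hr (tandem ⇒ throughput preserved).
W₁ = 1/(μ₁−λ) = 1/(12.52−10.08) = 0.40984 hr
W₂ = 1/(μ₂−λ) = 1/(12.85−10.08) = 0.36101 hr
W_total = W₁ + W₂ = 0.40984 + 0.36101 = 0.77085 hr

Final: 0.77085 hr


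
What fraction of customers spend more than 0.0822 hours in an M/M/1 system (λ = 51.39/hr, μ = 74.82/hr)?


W ~ Exponential(μ−λ) for M/M/1.
μ − λ = 74.82 − 51.39 = 23.4300
P(W > t) = e^{−(μ−λ)t} = e^{−1.9259} = 0.145738

Final: 0.145738


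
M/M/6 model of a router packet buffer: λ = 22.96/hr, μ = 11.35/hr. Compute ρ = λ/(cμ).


ρ = λ/(cμ) = 22.96/(6·11.35) = 22.96/68.10 = 0.3372

Final: 0.3372


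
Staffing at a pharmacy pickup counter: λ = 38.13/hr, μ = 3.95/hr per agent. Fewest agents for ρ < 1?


Stability requires cμ > λ ⇔ c > λ/μ.
λ/μ = 38.13/3.95 = 9.6532
Minimum integer c = ⌊9.6532⌋ + 1 = 10
Check: 10·3.95 = 39.50 > 38.13, while 9·3.95 = 35.55 ≤ 38.13

Final: 10 servers


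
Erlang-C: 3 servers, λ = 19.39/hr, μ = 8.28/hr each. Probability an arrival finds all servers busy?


a = λ/μ = 2.3418; ρ = a/3 = 0.7806
P₀ = 0.063135 (from M/M/c formula)
C(c,a) = [a^c/(c!(1−ρ))]·P₀ = [12.84229/(6·0.2194)]·0.063135
= 9.75543·0.063135 = 0.615904

Final: 0.615904


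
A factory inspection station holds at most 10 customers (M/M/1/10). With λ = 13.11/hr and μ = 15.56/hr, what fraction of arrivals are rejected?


ρ = λ/μ = 13.11/15.56 = 0.8425
P_K = (1−ρ)ρ^K/(1−ρ^(K+1)) = (0.1575·0.180273)/(1 − 0.151888)
= 0.028385/0.848112 = 0.033468

Final: 0.033468


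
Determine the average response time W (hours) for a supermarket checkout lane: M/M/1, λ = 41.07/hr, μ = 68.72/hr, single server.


W = 1/(μ−λ) = 1/(68.72 − 41.07) = 1/27.65 = 0.03617 hr

Final: 0.03617 hr


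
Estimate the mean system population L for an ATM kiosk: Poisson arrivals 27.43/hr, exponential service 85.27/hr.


ρ = λ/μ = 27.43/85.27 = 0.3217
L = ρ/(1−ρ) = 0.3217/(1 − 0.3217) = 0.3217/0.6783 = 0.4742

Final: 0.4742


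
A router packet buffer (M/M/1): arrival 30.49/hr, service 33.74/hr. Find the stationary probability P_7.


ρ = 30.49/33.74 = 0.9037
P_n = (1−ρ)·ρ^n = (1 − 0.9037)·0.9037^7 = 0.09632·0.492137 = 0.047405

Final: 0.047405


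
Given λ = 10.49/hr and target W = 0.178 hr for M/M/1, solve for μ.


W = 1/(μ−λ) ⇒ μ − λ = 1/W = 1/0.178 = 5.6180
μ = λ + 1/W = 10.49 + 5.6180 = 16.1080 per hr

Final: 16.1080 /hr


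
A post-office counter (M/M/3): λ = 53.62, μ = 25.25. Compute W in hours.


a = 2.1236; ρ = 0.7079; P₀ = 0.092238
Lq = P₀·a^c·ρ/(c!(1−ρ)²) = 1.22096
Wq = Lq/λ = 1.22096/53.62 = 0.02277 hr
W = Wq + 1/μ = 0.02277 + 0.03960 = 0.06237 hr

Final: 0.06237 hr


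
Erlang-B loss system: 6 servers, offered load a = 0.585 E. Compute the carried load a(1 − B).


B(6,0.585) = 0.00003101 (Erlang-B)
Carried load = a(1 − B) = 0.585·(1 − 0.00003101) = 0.585·0.999969 = 0.5850 E

Final: 0.5850 Erlangs


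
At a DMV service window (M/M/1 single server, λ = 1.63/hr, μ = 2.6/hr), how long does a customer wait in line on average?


ρ = 1.63/2.6 = 0.6269
Wq = ρ/(μ−λ) = 0.6269/(2.6 − 1.63) = 0.6269/0.9700 = 0.6463 hr

Final: 0.6463 hr


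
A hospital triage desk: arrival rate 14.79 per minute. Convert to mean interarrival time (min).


Mean interarrival time = 1/λ = 1/14.79 minute = 0.06761 minute
In minutes: 0.06761 × 1 = 0.06761 min

Final: 0.06761 min


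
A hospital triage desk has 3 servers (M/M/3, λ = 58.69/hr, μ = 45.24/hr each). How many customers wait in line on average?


a = λ/μ = 1.2973; ρ = a/3 = 0.4324
P₀ = 0.264554
Lq = P₀·a^c·ρ / (c!·(1−ρ)²) = 0.264554·2.18336·0.4324/(6·0.32213)
= 0.12923

Final: 0.12923


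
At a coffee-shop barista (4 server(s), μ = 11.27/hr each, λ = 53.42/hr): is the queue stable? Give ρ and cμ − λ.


Total capacity cμ = 4·11.27 = 45.08/hr
ρ = λ/(cμ) = 53.42/45.08 = 1.1850
Stable ⇔ ρ < 1: NO
Spare capacity = cμ − λ = 45.08 − 53.42 = -8.34/hr

Final: ρ = 1.1850; unstable; margin = -8.34/hr


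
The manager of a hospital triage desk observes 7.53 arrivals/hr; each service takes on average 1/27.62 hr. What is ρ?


ρ = λ/μ = 7.53/27.62 = 0.2726

Final: 0.2726


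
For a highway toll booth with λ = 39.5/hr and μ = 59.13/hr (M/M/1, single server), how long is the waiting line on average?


ρ = 39.5/59.13 = 0.6680
Lq = ρ²/(1−ρ) = 0.4463/0.3320 = 1.3442

Final: 1.3442


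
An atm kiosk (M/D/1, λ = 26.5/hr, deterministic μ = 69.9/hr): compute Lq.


ρ = 26.5/69.9 = 0.3791
M/D/1: Lq = ρ²/(2(1−ρ)) = 0.1437/(2·0.6209) = 0.11574

Final: 0.11574


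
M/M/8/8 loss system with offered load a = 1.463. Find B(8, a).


B(c,a) = (a^c/c!) / Σ_{k=0}^{c} a^k/k!
a^8/8! = 0.0005205
Σ terms (k=0..8): 1.00000 + 1.46300 + 1.07018 + 0.52189 + 0.19088 + 0.05585 + 0.01362 + 0.002846 + 0.0005205 = 4.318798
B = 0.0005205/4.318798 = 0.0001205

Final: 0.0001205


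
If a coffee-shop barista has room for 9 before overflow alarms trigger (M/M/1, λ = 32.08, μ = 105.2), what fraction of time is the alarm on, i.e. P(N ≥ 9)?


ρ = 32.08/105.2 = 0.3049
P(N ≥ n) = ρ^n = 0.3049^9 = 0.00002280

Final: 0.00002280


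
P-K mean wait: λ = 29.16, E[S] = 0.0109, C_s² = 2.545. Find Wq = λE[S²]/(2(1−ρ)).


ρ = λ·E[S] = 29.16·0.0109 = 0.3178
E[S²] = E[S]²(1+C_s²) = 0.0109²·(1+2.545) = 0.0004212
Wq = λ·E[S²]/(2(1−ρ)) = 29.16·0.0004212/(2·0.6822) = 0.009002 hr

Final: 0.009002 hr


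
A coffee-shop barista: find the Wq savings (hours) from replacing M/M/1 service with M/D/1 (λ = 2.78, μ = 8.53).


ρ = 2.78/8.53 = 0.3259
Wq(M/M/1) = ρ/(μ−λ) = 0.3259/5.75 = 0.05668 hr
Wq(M/D/1) = ρ/(2(μ−λ)) = 0.02834 hr
Savings = 0.05668 − 0.02834 = 0.02834 hr

Final: 0.02834 hr


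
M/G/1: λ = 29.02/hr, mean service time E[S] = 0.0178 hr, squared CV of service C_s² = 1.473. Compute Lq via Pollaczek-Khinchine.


ρ = λ·E[S] = 29.02·0.0178 = 0.5166
Lq = ρ²(1+C_s²)/(2(1−ρ)) = 0.2668·(1+1.473)/(2·0.4834)
= 0.2668·2.4730/0.9669 = 0.68247

Final: 0.68247


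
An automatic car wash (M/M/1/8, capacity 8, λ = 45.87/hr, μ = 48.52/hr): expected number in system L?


ρ = 45.87/48.52 = 0.9454
L = ρ[1 − (K+1)ρ^K + Kρ^(K+1)] / [(1−ρ)(1−ρ^(K+1))]
Numerator: 0.9454·(1 − 9·0.638063 + 8·0.603214) = 0.078605
Denominator: (0.05462)·(0.396786) = 0.021671
L = 0.078605/0.021671 = 3.6272

Final: 3.6272


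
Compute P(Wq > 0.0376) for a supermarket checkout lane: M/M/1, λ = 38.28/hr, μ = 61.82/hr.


ρ = 38.28/61.82 = 0.6192
P(Wq > t) = ρ·e^{−(μ−λ)t} = 0.6192·e^{−0.8851}
= 0.6192·0.412671 = 0.255533

Final: 0.255533


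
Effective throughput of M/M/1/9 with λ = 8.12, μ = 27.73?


ρ = 0.2928; P_K = (1−ρ)ρ^9/(1−ρ^10) = 0.00001119
λ_eff = λ(1 − P_K) = 8.12·(1 − 0.00001119) = 8.12·0.999989 = 8.1199 /hr

Final: 8.1199 /hr


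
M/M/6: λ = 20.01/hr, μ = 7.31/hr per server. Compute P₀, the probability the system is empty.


a = λ/μ = 20.01/7.31 = 2.7373; ρ = a/c = 0.4562
Σ_{k=0}^{5} a^k/k! (terms k=0..5) = 1.00000 + 2.73735 + 3.74653 + 3.41852 + 2.33942 + 1.28076 = 14.52257
Tail: a^6/(6!(1−ρ)) = 420.70558/(720·0.5438) = 1.07455
P₀ = 1/(14.52257 + 1.07455) = 1/15.59712 = 0.064114

Final: 0.064114


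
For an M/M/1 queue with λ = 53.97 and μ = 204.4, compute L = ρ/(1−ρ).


ρ = λ/μ = 53.97/204.4 = 0.2640
L = ρ/(1−ρ) = 0.2640/(1 − 0.2640) = 0.2640/0.7360 = 0.3588

Final: 0.3588


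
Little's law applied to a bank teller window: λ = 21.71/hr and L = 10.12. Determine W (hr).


W = L/λ = 10.12/21.71 = 0.4661 hr

Final: 0.4661 hr


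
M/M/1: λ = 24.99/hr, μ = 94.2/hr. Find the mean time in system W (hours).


W = 1/(μ−λ) = 1/(94.2 − 24.99) = 1/69.21 = 0.01445 hr

Final: 0.01445 hr


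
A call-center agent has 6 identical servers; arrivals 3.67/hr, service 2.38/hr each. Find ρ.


ρ = λ/(cμ) = 3.67/(6·2.38) = 3.67/14.28 = 0.2570

Final: 0.2570


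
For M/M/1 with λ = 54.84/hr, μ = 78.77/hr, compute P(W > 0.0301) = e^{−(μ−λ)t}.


W ~ Exponential(μ−λ) for M/M/1.
μ − λ = 78.77 − 54.84 = 23.9300
P(W > t) = e^{−(μ−λ)t} = e^{−0.7203} = 0.486610

Final: 0.486610


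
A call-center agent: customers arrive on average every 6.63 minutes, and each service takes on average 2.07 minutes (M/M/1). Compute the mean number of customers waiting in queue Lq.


λ = 60/6.63 = 9.0498 /hr
μ = 60/2.07 = 28.9855 /hr
ρ = λ/μ = 9.0498/28.9855 = 0.3122
Lq = ρ²/(1−ρ) = 0.09748/0.6878 = 0.1417

Final: 0.1417


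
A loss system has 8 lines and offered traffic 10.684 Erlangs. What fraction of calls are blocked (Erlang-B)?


B(c,a) = (a^c/c!) / Σ_{k=0}^{c} a^k/k!
a^8/8! = 4210.663264
Σ terms (k=0..8): 1.00000 + 10.68400 + 57.07393 + 203.25928 + 542.90554 + 1160.08056 + 2065.71679 + 3152.87403 + 4210.66326 = 11404.257401
B = 4210.663264/11404.257401 = 0.369219

Final: 0.369219


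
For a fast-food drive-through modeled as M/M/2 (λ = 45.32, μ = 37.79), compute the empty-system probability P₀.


a = λ/μ = 45.32/37.79 = 1.1993; ρ = a/c = 0.5996
Σ_{k=0}^{1} a^k/k! (terms k=0..1) = 1.00000 + 1.19926 = 2.19926
Tail: a^2/(2!(1−ρ)) = 1.43822/(2·0.4004) = 1.79611
P₀ = 1/(2.19926 + 1.79611) = 1/3.99537 = 0.250289

Final: 0.250289


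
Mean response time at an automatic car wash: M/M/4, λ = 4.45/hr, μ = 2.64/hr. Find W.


a = 1.6856; ρ = 0.4214; P₀ = 0.182289
Lq = P₀·a^c·ρ/(c!(1−ρ)²) = 0.07718
Wq = Lq/λ = 0.07718/4.45 = 0.01734 hr
W = Wq + 1/μ = 0.01734 + 0.37879 = 0.39613 hr

Final: 0.39613 hr


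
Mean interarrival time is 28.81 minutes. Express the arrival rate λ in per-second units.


λ = 1/(interarrival time) in consistent units.
1 second = 0.0166667 min, so λ = 0.0166667/28.81 = 0.0005785 per second

Final: 0.0005785 /sec


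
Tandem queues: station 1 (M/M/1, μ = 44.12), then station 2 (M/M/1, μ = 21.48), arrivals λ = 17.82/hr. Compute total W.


Each node sees arrival rate λ = 17.82/hr (tandem ⇒ throughput preserved).
W₁ = 1/(μ₁−λ) = 1/(44.12−17.82) = 0.03802 hr
W₂ = 1/(μ₂−λ) = 1/(21.48−17.82) = 0.27322 hr
W_total = W₁ + W₂ = 0.03802 + 0.27322 = 0.31125 hr

Final: 0.31125 hr


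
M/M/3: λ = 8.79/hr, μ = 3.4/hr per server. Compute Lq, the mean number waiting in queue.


a = λ/μ = 2.5853; ρ = a/3 = 0.8618
P₀ = 0.036022
Lq = P₀·a^c·ρ / (c!·(1−ρ)²) = 0.036022·17.27945·0.8618/(6·0.01911)
= 4.67844

Final: 4.67844


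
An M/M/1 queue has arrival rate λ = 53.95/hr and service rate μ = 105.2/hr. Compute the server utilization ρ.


ρ = λ/μ = 53.95/105.2 = 0.5128

Final: 0.5128


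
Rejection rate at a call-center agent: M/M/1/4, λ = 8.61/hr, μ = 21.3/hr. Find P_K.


ρ = λ/μ = 8.61/21.3 = 0.4042
P_K = (1−ρ)ρ^K/(1−ρ^(K+1)) = (0.5958·0.026699)/(1 − 0.010792)
= 0.015907/0.989208 = 0.016080

Final: 0.016080


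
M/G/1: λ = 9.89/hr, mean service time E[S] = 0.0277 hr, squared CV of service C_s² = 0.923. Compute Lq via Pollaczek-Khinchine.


ρ = λ·E[S] = 9.89·0.0277 = 0.2740
Lq = ρ²(1+C_s²)/(2(1−ρ)) = 0.07505·(1+0.923)/(2·0.7260)
= 0.07505·1.9230/1.4521 = 0.09939

Final: 0.09939


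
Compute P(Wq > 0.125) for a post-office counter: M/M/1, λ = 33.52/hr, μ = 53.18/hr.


ρ = 33.52/53.18 = 0.6303
P(Wq > t) = ρ·e^{−(μ−λ)t} = 0.6303·e^{−2.4575}
= 0.6303·0.085649 = 0.053985

Final: 0.053985


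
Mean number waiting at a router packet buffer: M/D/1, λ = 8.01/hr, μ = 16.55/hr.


ρ = 8.01/16.55 = 0.4840
M/D/1: Lq = ρ²/(2(1−ρ)) = 0.2342/(2·0.5160) = 0.22698

Final: 0.22698


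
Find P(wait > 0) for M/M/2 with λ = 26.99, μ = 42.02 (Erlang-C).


a = λ/μ = 0.6423; ρ = a/2 = 0.3212
P₀ = 0.513825 (from M/M/c formula)
C(c,a) = [a^c/(c!(1−ρ))]·P₀ = [0.41257/(2·0.6788)]·0.513825
= 0.30387·0.513825 = 0.156138

Final: 0.156138


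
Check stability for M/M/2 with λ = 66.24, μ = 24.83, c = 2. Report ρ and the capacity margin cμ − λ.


Total capacity cμ = 2·24.83 = 49.66/hr
ρ = λ/(cμ) = 66.24/49.66 = 1.3339
Stable ⇔ ρ < 1: NO
Spare capacity = cμ − λ = 49.66 − 66.24 = -16.58/hr

Final: ρ = 1.3339; unstable; margin = -16.58/hr


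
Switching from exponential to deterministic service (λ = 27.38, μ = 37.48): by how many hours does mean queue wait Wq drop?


ρ = 27.38/37.48 = 0.7305
Wq(M/M/1) = ρ/(μ−λ) = 0.7305/10.10 = 0.07233 hr
Wq(M/D/1) = ρ/(2(μ−λ)) = 0.03616 hr
Savings = 0.07233 − 0.03616 = 0.03616 hr

Final: 0.03616 hr


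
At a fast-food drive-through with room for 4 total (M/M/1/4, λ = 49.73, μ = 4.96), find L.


ρ = 49.73/4.96 = 10.0262
L = ρ[1 − (K+1)ρ^K + Kρ^(K+1)] / [(1−ρ)(1−ρ^(K+1))]
Numerator: 10.0262·(1 − 5·10105.251599 + 4·101317.371371) = 3556740.006682
Denominator: (-9.0262)·(-101316.371371) = 914502.811751
L = 3556740.006682/914502.811751 = 3.8893

Final: 3.8893


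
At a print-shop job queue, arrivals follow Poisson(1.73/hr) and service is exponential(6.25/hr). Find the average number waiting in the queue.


ρ = 1.73/6.25 = 0.2768
Lq = ρ²/(1−ρ) = 0.07662/0.7232 = 0.1059

Final: 0.1059


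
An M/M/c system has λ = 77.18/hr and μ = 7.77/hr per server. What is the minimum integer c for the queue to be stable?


Stability requires cμ > λ ⇔ c > λ/μ.
λ/μ = 77.18/7.77 = 9.9331
Minimum integer c = ⌊9.9331⌋ + 1 = 10
Check: 10·7.77 = 77.70 > 77.18, while 9·7.77 = 69.93 ≤ 77.18

Final: 10 servers


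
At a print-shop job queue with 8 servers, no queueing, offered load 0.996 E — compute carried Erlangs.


B(8,0.996) = 0.000008872 (Erlang-B)
Carried load = a(1 − B) = 0.996·(1 − 0.000008872) = 0.996·0.999991 = 0.9960 E

Final: 0.9960 Erlangs


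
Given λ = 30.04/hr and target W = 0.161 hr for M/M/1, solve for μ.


W = 1/(μ−λ) ⇒ μ − λ = 1/W = 1/0.161 = 6.2112
μ = λ + 1/W = 30.04 + 6.2112 = 36.2512 per hr

Final: 36.2512 /hr


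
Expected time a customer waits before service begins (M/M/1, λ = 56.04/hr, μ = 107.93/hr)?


ρ = 56.04/107.93 = 0.5192
Wq = ρ/(μ−λ) = 0.5192/(107.93 − 56.04) = 0.5192/51.89 = 0.01001 hr

Final: 0.01001 hr


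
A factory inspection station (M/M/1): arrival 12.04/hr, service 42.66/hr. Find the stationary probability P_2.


ρ = 12.04/42.66 = 0.2822
P_n = (1−ρ)·ρ^n = (1 − 0.2822)·0.2822^2 = 0.7178·0.079655 = 0.057174

Final: 0.057174


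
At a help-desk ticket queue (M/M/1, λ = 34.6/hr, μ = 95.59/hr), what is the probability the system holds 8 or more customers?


ρ = 34.6/95.59 = 0.3620
P(N ≥ n) = ρ^n = 0.3620^8 = 0.0002947

Final: 0.0002947


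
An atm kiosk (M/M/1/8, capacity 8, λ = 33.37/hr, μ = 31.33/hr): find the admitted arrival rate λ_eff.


ρ = 1.0651; P_K = (1−ρ)ρ^8/(1−ρ^9) = 0.141122
λ_eff = λ(1 − P_K) = 33.37·(1 − 0.141122) = 33.37·0.858878 = 28.6607 /hr

Final: 28.6607 /hr


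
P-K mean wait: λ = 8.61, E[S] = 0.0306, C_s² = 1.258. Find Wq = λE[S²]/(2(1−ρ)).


ρ = λ·E[S] = 8.61·0.0306 = 0.2635
E[S²] = E[S]²(1+C_s²) = 0.0306²·(1+1.258) = 0.002114
Wq = λ·E[S²]/(2(1−ρ)) = 8.61·0.002114/(2·0.7365) = 0.01236 hr

Final: 0.01236 hr


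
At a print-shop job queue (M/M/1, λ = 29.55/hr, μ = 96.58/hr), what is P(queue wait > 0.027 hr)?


ρ = 29.55/96.58 = 0.3060
P(Wq > t) = ρ·e^{−(μ−λ)t} = 0.3060·e^{−1.8098}
= 0.3060·0.163685 = 0.050082

Final: 0.050082


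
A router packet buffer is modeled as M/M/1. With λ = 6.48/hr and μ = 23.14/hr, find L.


ρ = λ/μ = 6.48/23.14 = 0.2800
L = ρ/(1−ρ) = 0.2800/(1 − 0.2800) = 0.2800/0.7200 = 0.3890

Final: 0.3890


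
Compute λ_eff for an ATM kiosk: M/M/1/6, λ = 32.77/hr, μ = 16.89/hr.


ρ = 1.9402; P_K = (1−ρ)ρ^6/(1−ρ^7) = 0.489317
λ_eff = λ(1 − P_K) = 32.77·(1 − 0.489317) = 32.77·0.510683 = 16.7351 /hr

Final: 16.7351 /hr


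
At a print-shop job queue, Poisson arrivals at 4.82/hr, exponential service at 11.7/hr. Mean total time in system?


W = 1/(μ−λ) = 1/(11.7 − 4.82) = 1/6.88 = 0.1453 hr

Final: 0.1453 hr


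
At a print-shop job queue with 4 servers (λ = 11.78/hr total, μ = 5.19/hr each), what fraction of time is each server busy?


ρ = λ/(cμ) = 11.78/(4·5.19) = 11.78/20.76 = 0.5674

Final: 0.5674


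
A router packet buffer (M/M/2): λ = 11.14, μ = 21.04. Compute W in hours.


a = 0.5295; ρ = 0.2647; P₀ = 0.581360
Lq = P₀·a^c·ρ/(c!(1−ρ)²) = 0.03990
Wq = Lq/λ = 0.03990/11.14 = 0.003582 hr
W = Wq + 1/μ = 0.003582 + 0.04753 = 0.05111 hr

Final: 0.05111 hr


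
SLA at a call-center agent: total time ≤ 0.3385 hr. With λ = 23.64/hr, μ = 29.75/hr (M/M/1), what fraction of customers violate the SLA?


W ~ Exponential(μ−λ) for M/M/1.
μ − λ = 29.75 − 23.64 = 6.1100
P(W > t) = e^{−(μ−λ)t} = e^{−2.0682} = 0.126409

Final: 0.126409


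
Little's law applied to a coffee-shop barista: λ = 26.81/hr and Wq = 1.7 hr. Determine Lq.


Lq = λWq = 26.81·1.7 = 45.5770

Final: 45.5770


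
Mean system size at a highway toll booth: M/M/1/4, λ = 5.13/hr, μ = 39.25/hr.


ρ = 5.13/39.25 = 0.1307
L = ρ[1 − (K+1)ρ^K + Kρ^(K+1)] / [(1−ρ)(1−ρ^(K+1))]
Numerator: 0.1307·(1 − 5·0.0002918 + 4·0.00003814) = 0.130530
Denominator: (0.8693)·(0.999962) = 0.869266
L = 0.130530/0.869266 = 0.1502

Final: 0.1502


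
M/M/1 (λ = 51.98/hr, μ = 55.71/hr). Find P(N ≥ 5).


ρ = 51.98/55.71 = 0.9330
P(N ≥ n) = ρ^n = 0.9330^5 = 0.707157

Final: 0.707157


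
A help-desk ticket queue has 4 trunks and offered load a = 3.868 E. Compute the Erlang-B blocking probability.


B(c,a) = (a^c/c!) / Σ_{k=0}^{c} a^k/k!
a^4/4! = 9.326842
Σ terms (k=0..4): 1.00000 + 3.86800 + 7.48071 + 9.64513 + 9.32684 = 31.320685
B = 9.326842/31.320685 = 0.297785

Final: 0.297785


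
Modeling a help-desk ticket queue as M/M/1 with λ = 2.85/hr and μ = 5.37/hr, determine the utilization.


ρ = λ/μ = 2.85/5.37 = 0.5307

Final: 0.5307


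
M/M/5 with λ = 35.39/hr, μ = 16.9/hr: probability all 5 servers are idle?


a = λ/μ = 35.39/16.9 = 2.0941; ρ = a/c = 0.4188
Σ_{k=0}^{4} a^k/k! (terms k=0..4) = 1.00000 + 2.09408 + 2.19259 + 1.53049 + 0.80124 = 7.61841
Tail: a^5/(5!(1−ρ)) = 40.26886/(120·0.5812) = 0.57740
P₀ = 1/(7.61841 + 0.57740) = 1/8.19580 = 0.122014

Final: 0.122014


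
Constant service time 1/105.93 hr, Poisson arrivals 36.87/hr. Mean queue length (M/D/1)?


ρ = 36.87/105.93 = 0.3481
M/D/1: Lq = ρ²/(2(1−ρ)) = 0.1211/(2·0.6519) = 0.09291

Final: 0.09291


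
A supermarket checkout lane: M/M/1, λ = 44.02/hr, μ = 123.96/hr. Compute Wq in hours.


ρ = 44.02/123.96 = 0.3551
Wq = ρ/(μ−λ) = 0.3551/(123.96 − 44.02) = 0.3551/79.94 = 0.004442 hr

Final: 0.004442 hr


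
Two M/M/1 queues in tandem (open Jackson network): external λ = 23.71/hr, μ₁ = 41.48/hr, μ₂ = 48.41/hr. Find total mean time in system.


Each node sees arrival rate λ = 23.71/hr (tandem ⇒ throughput preserved).
W₁ = 1/(μ₁−λ) = 1/(41.48−23.71) = 0.05627 hr
W₂ = 1/(μ₂−λ) = 1/(48.41−23.71) = 0.04049 hr
W_total = W₁ + W₂ = 0.05627 + 0.04049 = 0.09676 hr

Final: 0.09676 hr


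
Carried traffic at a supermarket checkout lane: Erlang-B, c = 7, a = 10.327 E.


B(7,10.327) = 0.423334 (Erlang-B)
Carried load = a(1 − B) = 10.327·(1 − 0.423334) = 10.327·0.576666 = 5.9552 E

Final: 5.9552 Erlangs


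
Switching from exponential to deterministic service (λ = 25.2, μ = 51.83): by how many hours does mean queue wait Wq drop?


ρ = 25.2/51.83 = 0.4862
Wq(M/M/1) = ρ/(μ−λ) = 0.4862/26.63 = 0.01826 hr
Wq(M/D/1) = ρ/(2(μ−λ)) = 0.009129 hr
Savings = 0.01826 − 0.009129 = 0.009129 hr

Final: 0.009129 hr


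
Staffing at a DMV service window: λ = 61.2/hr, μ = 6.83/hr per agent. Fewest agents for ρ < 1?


Stability requires cμ > λ ⇔ c > λ/μ.
λ/μ = 61.2/6.83 = 8.9605
Minimum integer c = ⌊8.9605⌋ + 1 = 9
Check: 9·6.83 = 61.47 > 61.2, while 8·6.83 = 54.64 ≤ 61.2

Final: 9 servers


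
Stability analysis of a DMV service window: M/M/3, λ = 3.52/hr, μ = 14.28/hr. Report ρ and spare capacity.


Total capacity cμ = 3·14.28 = 42.84/hr
ρ = λ/(cμ) = 3.52/42.84 = 0.08217
Stable ⇔ ρ < 1: YES
Spare capacity = cμ − λ = 42.84 − 3.52 = 39.32/hr

Final: ρ = 0.08217; stable; margin = 39.32/hr


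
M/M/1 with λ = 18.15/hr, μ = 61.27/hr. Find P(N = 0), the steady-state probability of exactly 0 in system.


ρ = 18.15/61.27 = 0.2962
P_n = (1−ρ)·ρ^n = (1 − 0.2962)·0.2962^0 = 0.7038·1.000000 = 0.703770

Final: 0.703770


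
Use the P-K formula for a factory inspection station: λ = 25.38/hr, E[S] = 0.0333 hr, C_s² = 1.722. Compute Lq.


ρ = λ·E[S] = 25.38·0.0333 = 0.8452
Lq = ρ²(1+C_s²)/(2(1−ρ)) = 0.7143·(1+1.722)/(2·0.1548)
= 0.7143·2.7220/0.3097 = 6.27812

Final: 6.27812


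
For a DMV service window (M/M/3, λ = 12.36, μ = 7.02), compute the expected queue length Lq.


a = λ/μ = 1.7607; ρ = a/3 = 0.5869
P₀ = 0.153545
Lq = P₀·a^c·ρ / (c!·(1−ρ)²) = 0.153545·5.45813·0.5869/(6·0.17066)
= 0.48036

Final: 0.48036


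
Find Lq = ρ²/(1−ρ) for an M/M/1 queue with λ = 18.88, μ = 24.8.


ρ = 18.88/24.8 = 0.7613
Lq = ρ²/(1−ρ) = 0.5796/0.2387 = 2.4279

Final: 2.4279


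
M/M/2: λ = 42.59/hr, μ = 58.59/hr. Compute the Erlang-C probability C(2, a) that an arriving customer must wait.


a = λ/μ = 0.7269; ρ = a/2 = 0.3635
P₀ = 0.466859 (from M/M/c formula)
C(c,a) = [a^c/(c!(1−ρ))]·P₀ = [0.52841/(2·0.6365)]·0.466859
= 0.41506·0.466859 = 0.193774

Final: 0.193774


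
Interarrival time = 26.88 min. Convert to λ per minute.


λ = 1/(interarrival time) in consistent units.
1 minute = 1 min, so λ = 1/26.88 = 0.03720 per minute

Final: 0.03720 /min


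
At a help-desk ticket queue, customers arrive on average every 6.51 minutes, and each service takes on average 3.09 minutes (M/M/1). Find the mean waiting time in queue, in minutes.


λ = 60/6.51 = 9.2166 /hr
μ = 60/3.09 = 19.4175 /hr
ρ = λ/μ = 9.2166/19.4175 = 0.4747
Wq = ρ/(μ−λ) = 0.4747/(19.4175−9.2166) = 0.04653 hr
In minutes: 0.04653·60 = 2.792 min

Final: 2.792 min


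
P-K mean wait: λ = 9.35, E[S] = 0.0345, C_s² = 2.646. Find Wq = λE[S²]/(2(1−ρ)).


ρ = λ·E[S] = 9.35·0.0345 = 0.3226
E[S²] = E[S]²(1+C_s²) = 0.0345²·(1+2.646) = 0.004340
Wq = λ·E[S²]/(2(1−ρ)) = 9.35·0.004340/(2·0.6774) = 0.02995 hr

Final: 0.02995 hr


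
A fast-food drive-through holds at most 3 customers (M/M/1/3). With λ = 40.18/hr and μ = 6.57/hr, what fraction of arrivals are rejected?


ρ = λ/μ = 40.18/6.57 = 6.1157
P_K = (1−ρ)ρ^K/(1−ρ^(K+1)) = (-5.1157·228.735561)/(1 − 1398.872883)
= -1170.137322/-1397.872883 = 0.837084

Final: 0.837084


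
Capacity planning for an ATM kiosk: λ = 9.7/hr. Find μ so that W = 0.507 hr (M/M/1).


W = 1/(μ−λ) ⇒ μ − λ = 1/W = 1/0.507 = 1.9724
μ = λ + 1/W = 9.7 + 1.9724 = 11.6724 per hr

Final: 11.6724 /hr


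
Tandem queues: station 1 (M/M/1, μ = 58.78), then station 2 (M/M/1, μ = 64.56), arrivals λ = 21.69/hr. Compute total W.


Each node sees arrival rate λ = 21.69/hr (tandem ⇒ throughput preserved).
W₁ = 1/(μ₁−λ) = 1/(58.78−21.69) = 0.02696 hr
W₂ = 1/(μ₂−λ) = 1/(64.56−21.69) = 0.02333 hr
W_total = W₁ + W₂ = 0.02696 + 0.02333 = 0.05029 hr

Final: 0.05029 hr
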